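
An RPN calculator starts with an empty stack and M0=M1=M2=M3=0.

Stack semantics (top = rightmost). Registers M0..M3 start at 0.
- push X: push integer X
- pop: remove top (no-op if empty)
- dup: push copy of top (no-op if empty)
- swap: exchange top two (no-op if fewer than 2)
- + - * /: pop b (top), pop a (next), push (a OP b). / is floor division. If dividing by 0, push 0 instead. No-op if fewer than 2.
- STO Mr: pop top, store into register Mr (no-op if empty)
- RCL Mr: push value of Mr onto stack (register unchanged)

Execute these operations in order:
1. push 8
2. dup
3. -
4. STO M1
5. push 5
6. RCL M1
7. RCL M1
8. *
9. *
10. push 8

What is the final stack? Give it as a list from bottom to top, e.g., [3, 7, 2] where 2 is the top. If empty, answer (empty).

After op 1 (push 8): stack=[8] mem=[0,0,0,0]
After op 2 (dup): stack=[8,8] mem=[0,0,0,0]
After op 3 (-): stack=[0] mem=[0,0,0,0]
After op 4 (STO M1): stack=[empty] mem=[0,0,0,0]
After op 5 (push 5): stack=[5] mem=[0,0,0,0]
After op 6 (RCL M1): stack=[5,0] mem=[0,0,0,0]
After op 7 (RCL M1): stack=[5,0,0] mem=[0,0,0,0]
After op 8 (*): stack=[5,0] mem=[0,0,0,0]
After op 9 (*): stack=[0] mem=[0,0,0,0]
After op 10 (push 8): stack=[0,8] mem=[0,0,0,0]

Answer: [0, 8]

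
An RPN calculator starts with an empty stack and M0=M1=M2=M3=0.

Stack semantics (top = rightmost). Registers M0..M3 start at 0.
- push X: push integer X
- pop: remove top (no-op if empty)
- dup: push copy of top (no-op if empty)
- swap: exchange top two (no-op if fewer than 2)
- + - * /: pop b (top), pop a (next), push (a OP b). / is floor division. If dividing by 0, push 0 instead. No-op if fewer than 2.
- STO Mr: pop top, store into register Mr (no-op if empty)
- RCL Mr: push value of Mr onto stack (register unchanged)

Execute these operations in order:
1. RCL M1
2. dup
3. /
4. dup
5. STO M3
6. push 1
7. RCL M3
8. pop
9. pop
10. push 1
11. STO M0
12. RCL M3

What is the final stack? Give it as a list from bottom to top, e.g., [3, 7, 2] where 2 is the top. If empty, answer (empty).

Answer: [0, 0]

Derivation:
After op 1 (RCL M1): stack=[0] mem=[0,0,0,0]
After op 2 (dup): stack=[0,0] mem=[0,0,0,0]
After op 3 (/): stack=[0] mem=[0,0,0,0]
After op 4 (dup): stack=[0,0] mem=[0,0,0,0]
After op 5 (STO M3): stack=[0] mem=[0,0,0,0]
After op 6 (push 1): stack=[0,1] mem=[0,0,0,0]
After op 7 (RCL M3): stack=[0,1,0] mem=[0,0,0,0]
After op 8 (pop): stack=[0,1] mem=[0,0,0,0]
After op 9 (pop): stack=[0] mem=[0,0,0,0]
After op 10 (push 1): stack=[0,1] mem=[0,0,0,0]
After op 11 (STO M0): stack=[0] mem=[1,0,0,0]
After op 12 (RCL M3): stack=[0,0] mem=[1,0,0,0]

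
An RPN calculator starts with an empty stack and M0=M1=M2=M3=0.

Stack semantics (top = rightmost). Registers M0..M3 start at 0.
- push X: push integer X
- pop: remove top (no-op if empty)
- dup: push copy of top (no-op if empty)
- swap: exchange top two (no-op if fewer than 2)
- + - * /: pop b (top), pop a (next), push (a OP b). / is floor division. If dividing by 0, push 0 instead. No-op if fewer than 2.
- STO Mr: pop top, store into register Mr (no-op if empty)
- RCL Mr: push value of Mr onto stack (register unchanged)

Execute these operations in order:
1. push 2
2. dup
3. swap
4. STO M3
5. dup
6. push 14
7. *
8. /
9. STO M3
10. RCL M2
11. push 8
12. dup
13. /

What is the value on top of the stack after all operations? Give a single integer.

Answer: 1

Derivation:
After op 1 (push 2): stack=[2] mem=[0,0,0,0]
After op 2 (dup): stack=[2,2] mem=[0,0,0,0]
After op 3 (swap): stack=[2,2] mem=[0,0,0,0]
After op 4 (STO M3): stack=[2] mem=[0,0,0,2]
After op 5 (dup): stack=[2,2] mem=[0,0,0,2]
After op 6 (push 14): stack=[2,2,14] mem=[0,0,0,2]
After op 7 (*): stack=[2,28] mem=[0,0,0,2]
After op 8 (/): stack=[0] mem=[0,0,0,2]
After op 9 (STO M3): stack=[empty] mem=[0,0,0,0]
After op 10 (RCL M2): stack=[0] mem=[0,0,0,0]
After op 11 (push 8): stack=[0,8] mem=[0,0,0,0]
After op 12 (dup): stack=[0,8,8] mem=[0,0,0,0]
After op 13 (/): stack=[0,1] mem=[0,0,0,0]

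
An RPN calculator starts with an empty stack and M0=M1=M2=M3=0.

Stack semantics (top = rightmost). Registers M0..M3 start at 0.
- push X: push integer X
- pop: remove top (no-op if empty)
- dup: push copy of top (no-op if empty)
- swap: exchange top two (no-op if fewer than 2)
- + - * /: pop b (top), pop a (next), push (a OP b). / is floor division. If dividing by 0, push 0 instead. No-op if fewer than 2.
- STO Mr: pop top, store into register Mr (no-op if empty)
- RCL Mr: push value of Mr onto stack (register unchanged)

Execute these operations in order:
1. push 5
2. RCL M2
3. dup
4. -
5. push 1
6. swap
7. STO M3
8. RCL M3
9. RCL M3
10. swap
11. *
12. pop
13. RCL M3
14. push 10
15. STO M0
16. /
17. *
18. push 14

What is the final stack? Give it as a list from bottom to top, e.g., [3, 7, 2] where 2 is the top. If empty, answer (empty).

Answer: [0, 14]

Derivation:
After op 1 (push 5): stack=[5] mem=[0,0,0,0]
After op 2 (RCL M2): stack=[5,0] mem=[0,0,0,0]
After op 3 (dup): stack=[5,0,0] mem=[0,0,0,0]
After op 4 (-): stack=[5,0] mem=[0,0,0,0]
After op 5 (push 1): stack=[5,0,1] mem=[0,0,0,0]
After op 6 (swap): stack=[5,1,0] mem=[0,0,0,0]
After op 7 (STO M3): stack=[5,1] mem=[0,0,0,0]
After op 8 (RCL M3): stack=[5,1,0] mem=[0,0,0,0]
After op 9 (RCL M3): stack=[5,1,0,0] mem=[0,0,0,0]
After op 10 (swap): stack=[5,1,0,0] mem=[0,0,0,0]
After op 11 (*): stack=[5,1,0] mem=[0,0,0,0]
After op 12 (pop): stack=[5,1] mem=[0,0,0,0]
After op 13 (RCL M3): stack=[5,1,0] mem=[0,0,0,0]
After op 14 (push 10): stack=[5,1,0,10] mem=[0,0,0,0]
After op 15 (STO M0): stack=[5,1,0] mem=[10,0,0,0]
After op 16 (/): stack=[5,0] mem=[10,0,0,0]
After op 17 (*): stack=[0] mem=[10,0,0,0]
After op 18 (push 14): stack=[0,14] mem=[10,0,0,0]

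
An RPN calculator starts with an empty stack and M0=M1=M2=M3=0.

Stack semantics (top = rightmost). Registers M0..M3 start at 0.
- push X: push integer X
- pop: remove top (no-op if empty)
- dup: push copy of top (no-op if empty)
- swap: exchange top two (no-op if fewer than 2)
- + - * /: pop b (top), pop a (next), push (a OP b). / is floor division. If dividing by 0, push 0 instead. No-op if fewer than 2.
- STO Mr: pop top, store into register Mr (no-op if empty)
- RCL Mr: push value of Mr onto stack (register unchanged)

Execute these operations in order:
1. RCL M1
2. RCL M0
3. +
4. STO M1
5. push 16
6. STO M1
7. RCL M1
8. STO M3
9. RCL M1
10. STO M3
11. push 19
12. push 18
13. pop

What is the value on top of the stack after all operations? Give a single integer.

Answer: 19

Derivation:
After op 1 (RCL M1): stack=[0] mem=[0,0,0,0]
After op 2 (RCL M0): stack=[0,0] mem=[0,0,0,0]
After op 3 (+): stack=[0] mem=[0,0,0,0]
After op 4 (STO M1): stack=[empty] mem=[0,0,0,0]
After op 5 (push 16): stack=[16] mem=[0,0,0,0]
After op 6 (STO M1): stack=[empty] mem=[0,16,0,0]
After op 7 (RCL M1): stack=[16] mem=[0,16,0,0]
After op 8 (STO M3): stack=[empty] mem=[0,16,0,16]
After op 9 (RCL M1): stack=[16] mem=[0,16,0,16]
After op 10 (STO M3): stack=[empty] mem=[0,16,0,16]
After op 11 (push 19): stack=[19] mem=[0,16,0,16]
After op 12 (push 18): stack=[19,18] mem=[0,16,0,16]
After op 13 (pop): stack=[19] mem=[0,16,0,16]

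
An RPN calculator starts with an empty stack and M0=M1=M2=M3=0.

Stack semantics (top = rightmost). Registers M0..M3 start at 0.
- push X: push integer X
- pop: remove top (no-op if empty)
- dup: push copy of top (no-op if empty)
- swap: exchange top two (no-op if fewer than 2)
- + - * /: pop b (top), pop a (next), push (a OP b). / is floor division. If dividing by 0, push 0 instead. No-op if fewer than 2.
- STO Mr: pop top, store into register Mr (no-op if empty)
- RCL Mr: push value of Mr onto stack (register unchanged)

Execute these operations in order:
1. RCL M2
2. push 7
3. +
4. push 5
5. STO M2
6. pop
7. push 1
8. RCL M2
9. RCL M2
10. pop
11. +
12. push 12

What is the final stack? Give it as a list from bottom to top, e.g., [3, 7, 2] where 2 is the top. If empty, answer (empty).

After op 1 (RCL M2): stack=[0] mem=[0,0,0,0]
After op 2 (push 7): stack=[0,7] mem=[0,0,0,0]
After op 3 (+): stack=[7] mem=[0,0,0,0]
After op 4 (push 5): stack=[7,5] mem=[0,0,0,0]
After op 5 (STO M2): stack=[7] mem=[0,0,5,0]
After op 6 (pop): stack=[empty] mem=[0,0,5,0]
After op 7 (push 1): stack=[1] mem=[0,0,5,0]
After op 8 (RCL M2): stack=[1,5] mem=[0,0,5,0]
After op 9 (RCL M2): stack=[1,5,5] mem=[0,0,5,0]
After op 10 (pop): stack=[1,5] mem=[0,0,5,0]
After op 11 (+): stack=[6] mem=[0,0,5,0]
After op 12 (push 12): stack=[6,12] mem=[0,0,5,0]

Answer: [6, 12]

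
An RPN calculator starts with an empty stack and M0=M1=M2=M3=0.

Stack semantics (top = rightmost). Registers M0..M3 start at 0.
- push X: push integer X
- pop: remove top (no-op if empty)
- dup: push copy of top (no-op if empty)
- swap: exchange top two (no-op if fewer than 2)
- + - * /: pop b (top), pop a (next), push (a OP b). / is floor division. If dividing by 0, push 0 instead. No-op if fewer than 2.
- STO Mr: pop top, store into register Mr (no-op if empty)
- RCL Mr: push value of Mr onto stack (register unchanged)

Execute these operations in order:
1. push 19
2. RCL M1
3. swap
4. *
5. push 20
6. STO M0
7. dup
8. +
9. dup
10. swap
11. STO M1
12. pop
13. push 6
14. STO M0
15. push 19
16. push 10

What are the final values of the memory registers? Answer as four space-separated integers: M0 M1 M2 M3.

After op 1 (push 19): stack=[19] mem=[0,0,0,0]
After op 2 (RCL M1): stack=[19,0] mem=[0,0,0,0]
After op 3 (swap): stack=[0,19] mem=[0,0,0,0]
After op 4 (*): stack=[0] mem=[0,0,0,0]
After op 5 (push 20): stack=[0,20] mem=[0,0,0,0]
After op 6 (STO M0): stack=[0] mem=[20,0,0,0]
After op 7 (dup): stack=[0,0] mem=[20,0,0,0]
After op 8 (+): stack=[0] mem=[20,0,0,0]
After op 9 (dup): stack=[0,0] mem=[20,0,0,0]
After op 10 (swap): stack=[0,0] mem=[20,0,0,0]
After op 11 (STO M1): stack=[0] mem=[20,0,0,0]
After op 12 (pop): stack=[empty] mem=[20,0,0,0]
After op 13 (push 6): stack=[6] mem=[20,0,0,0]
After op 14 (STO M0): stack=[empty] mem=[6,0,0,0]
After op 15 (push 19): stack=[19] mem=[6,0,0,0]
After op 16 (push 10): stack=[19,10] mem=[6,0,0,0]

Answer: 6 0 0 0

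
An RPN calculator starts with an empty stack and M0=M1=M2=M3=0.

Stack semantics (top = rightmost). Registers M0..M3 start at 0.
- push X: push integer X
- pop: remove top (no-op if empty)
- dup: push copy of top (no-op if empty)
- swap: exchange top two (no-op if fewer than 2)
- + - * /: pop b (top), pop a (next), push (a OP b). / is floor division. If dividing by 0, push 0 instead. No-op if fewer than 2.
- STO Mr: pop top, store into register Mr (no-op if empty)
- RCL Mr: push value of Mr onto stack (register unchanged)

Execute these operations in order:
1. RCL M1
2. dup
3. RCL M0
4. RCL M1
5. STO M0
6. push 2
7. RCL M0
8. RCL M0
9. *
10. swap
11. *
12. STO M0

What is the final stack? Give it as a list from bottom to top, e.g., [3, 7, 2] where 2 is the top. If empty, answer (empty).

After op 1 (RCL M1): stack=[0] mem=[0,0,0,0]
After op 2 (dup): stack=[0,0] mem=[0,0,0,0]
After op 3 (RCL M0): stack=[0,0,0] mem=[0,0,0,0]
After op 4 (RCL M1): stack=[0,0,0,0] mem=[0,0,0,0]
After op 5 (STO M0): stack=[0,0,0] mem=[0,0,0,0]
After op 6 (push 2): stack=[0,0,0,2] mem=[0,0,0,0]
After op 7 (RCL M0): stack=[0,0,0,2,0] mem=[0,0,0,0]
After op 8 (RCL M0): stack=[0,0,0,2,0,0] mem=[0,0,0,0]
After op 9 (*): stack=[0,0,0,2,0] mem=[0,0,0,0]
After op 10 (swap): stack=[0,0,0,0,2] mem=[0,0,0,0]
After op 11 (*): stack=[0,0,0,0] mem=[0,0,0,0]
After op 12 (STO M0): stack=[0,0,0] mem=[0,0,0,0]

Answer: [0, 0, 0]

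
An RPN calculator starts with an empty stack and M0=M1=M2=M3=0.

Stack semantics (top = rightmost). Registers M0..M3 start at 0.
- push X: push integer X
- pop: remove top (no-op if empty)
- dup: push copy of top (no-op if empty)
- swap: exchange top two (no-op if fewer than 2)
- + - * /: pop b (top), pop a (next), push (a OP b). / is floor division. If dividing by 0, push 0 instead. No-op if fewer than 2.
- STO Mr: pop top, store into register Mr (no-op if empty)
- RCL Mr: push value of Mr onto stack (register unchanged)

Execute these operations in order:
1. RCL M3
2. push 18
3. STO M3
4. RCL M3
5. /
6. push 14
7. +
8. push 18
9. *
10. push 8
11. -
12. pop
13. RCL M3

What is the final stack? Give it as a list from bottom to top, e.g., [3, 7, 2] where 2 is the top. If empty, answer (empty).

Answer: [18]

Derivation:
After op 1 (RCL M3): stack=[0] mem=[0,0,0,0]
After op 2 (push 18): stack=[0,18] mem=[0,0,0,0]
After op 3 (STO M3): stack=[0] mem=[0,0,0,18]
After op 4 (RCL M3): stack=[0,18] mem=[0,0,0,18]
After op 5 (/): stack=[0] mem=[0,0,0,18]
After op 6 (push 14): stack=[0,14] mem=[0,0,0,18]
After op 7 (+): stack=[14] mem=[0,0,0,18]
After op 8 (push 18): stack=[14,18] mem=[0,0,0,18]
After op 9 (*): stack=[252] mem=[0,0,0,18]
After op 10 (push 8): stack=[252,8] mem=[0,0,0,18]
After op 11 (-): stack=[244] mem=[0,0,0,18]
After op 12 (pop): stack=[empty] mem=[0,0,0,18]
After op 13 (RCL M3): stack=[18] mem=[0,0,0,18]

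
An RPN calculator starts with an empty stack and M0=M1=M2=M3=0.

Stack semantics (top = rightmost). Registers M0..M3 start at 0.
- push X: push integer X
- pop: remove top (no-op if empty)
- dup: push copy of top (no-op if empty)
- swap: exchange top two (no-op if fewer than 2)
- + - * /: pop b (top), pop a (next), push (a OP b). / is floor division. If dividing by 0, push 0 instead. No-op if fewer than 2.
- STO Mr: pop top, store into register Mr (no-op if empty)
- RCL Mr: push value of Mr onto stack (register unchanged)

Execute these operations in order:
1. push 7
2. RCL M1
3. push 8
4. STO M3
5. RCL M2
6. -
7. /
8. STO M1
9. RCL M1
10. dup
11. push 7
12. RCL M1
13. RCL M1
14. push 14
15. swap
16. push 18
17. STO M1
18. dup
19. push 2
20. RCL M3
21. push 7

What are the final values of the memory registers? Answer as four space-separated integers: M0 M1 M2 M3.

After op 1 (push 7): stack=[7] mem=[0,0,0,0]
After op 2 (RCL M1): stack=[7,0] mem=[0,0,0,0]
After op 3 (push 8): stack=[7,0,8] mem=[0,0,0,0]
After op 4 (STO M3): stack=[7,0] mem=[0,0,0,8]
After op 5 (RCL M2): stack=[7,0,0] mem=[0,0,0,8]
After op 6 (-): stack=[7,0] mem=[0,0,0,8]
After op 7 (/): stack=[0] mem=[0,0,0,8]
After op 8 (STO M1): stack=[empty] mem=[0,0,0,8]
After op 9 (RCL M1): stack=[0] mem=[0,0,0,8]
After op 10 (dup): stack=[0,0] mem=[0,0,0,8]
After op 11 (push 7): stack=[0,0,7] mem=[0,0,0,8]
After op 12 (RCL M1): stack=[0,0,7,0] mem=[0,0,0,8]
After op 13 (RCL M1): stack=[0,0,7,0,0] mem=[0,0,0,8]
After op 14 (push 14): stack=[0,0,7,0,0,14] mem=[0,0,0,8]
After op 15 (swap): stack=[0,0,7,0,14,0] mem=[0,0,0,8]
After op 16 (push 18): stack=[0,0,7,0,14,0,18] mem=[0,0,0,8]
After op 17 (STO M1): stack=[0,0,7,0,14,0] mem=[0,18,0,8]
After op 18 (dup): stack=[0,0,7,0,14,0,0] mem=[0,18,0,8]
After op 19 (push 2): stack=[0,0,7,0,14,0,0,2] mem=[0,18,0,8]
After op 20 (RCL M3): stack=[0,0,7,0,14,0,0,2,8] mem=[0,18,0,8]
After op 21 (push 7): stack=[0,0,7,0,14,0,0,2,8,7] mem=[0,18,0,8]

Answer: 0 18 0 8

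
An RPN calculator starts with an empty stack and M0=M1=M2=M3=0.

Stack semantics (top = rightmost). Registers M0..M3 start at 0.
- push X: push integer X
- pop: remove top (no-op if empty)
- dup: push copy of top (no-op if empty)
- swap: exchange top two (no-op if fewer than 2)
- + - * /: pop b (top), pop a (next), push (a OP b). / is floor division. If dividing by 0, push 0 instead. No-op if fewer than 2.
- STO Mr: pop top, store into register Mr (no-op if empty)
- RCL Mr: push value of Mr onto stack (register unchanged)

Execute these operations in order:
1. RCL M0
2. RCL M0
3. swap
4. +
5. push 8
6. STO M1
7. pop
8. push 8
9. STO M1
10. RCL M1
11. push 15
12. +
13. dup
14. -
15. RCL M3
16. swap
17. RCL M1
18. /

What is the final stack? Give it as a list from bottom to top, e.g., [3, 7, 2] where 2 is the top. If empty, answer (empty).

Answer: [0, 0]

Derivation:
After op 1 (RCL M0): stack=[0] mem=[0,0,0,0]
After op 2 (RCL M0): stack=[0,0] mem=[0,0,0,0]
After op 3 (swap): stack=[0,0] mem=[0,0,0,0]
After op 4 (+): stack=[0] mem=[0,0,0,0]
After op 5 (push 8): stack=[0,8] mem=[0,0,0,0]
After op 6 (STO M1): stack=[0] mem=[0,8,0,0]
After op 7 (pop): stack=[empty] mem=[0,8,0,0]
After op 8 (push 8): stack=[8] mem=[0,8,0,0]
After op 9 (STO M1): stack=[empty] mem=[0,8,0,0]
After op 10 (RCL M1): stack=[8] mem=[0,8,0,0]
After op 11 (push 15): stack=[8,15] mem=[0,8,0,0]
After op 12 (+): stack=[23] mem=[0,8,0,0]
After op 13 (dup): stack=[23,23] mem=[0,8,0,0]
After op 14 (-): stack=[0] mem=[0,8,0,0]
After op 15 (RCL M3): stack=[0,0] mem=[0,8,0,0]
After op 16 (swap): stack=[0,0] mem=[0,8,0,0]
After op 17 (RCL M1): stack=[0,0,8] mem=[0,8,0,0]
After op 18 (/): stack=[0,0] mem=[0,8,0,0]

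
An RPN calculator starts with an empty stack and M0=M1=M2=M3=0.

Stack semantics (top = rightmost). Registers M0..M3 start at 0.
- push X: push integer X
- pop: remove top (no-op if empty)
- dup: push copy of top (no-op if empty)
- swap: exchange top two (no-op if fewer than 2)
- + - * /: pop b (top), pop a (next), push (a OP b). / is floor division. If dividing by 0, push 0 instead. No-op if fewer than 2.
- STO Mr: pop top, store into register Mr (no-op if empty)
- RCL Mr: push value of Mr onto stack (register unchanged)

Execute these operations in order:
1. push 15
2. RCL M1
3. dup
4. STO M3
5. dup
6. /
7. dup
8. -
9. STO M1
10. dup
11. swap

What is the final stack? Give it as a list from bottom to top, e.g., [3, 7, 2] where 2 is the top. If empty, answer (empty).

After op 1 (push 15): stack=[15] mem=[0,0,0,0]
After op 2 (RCL M1): stack=[15,0] mem=[0,0,0,0]
After op 3 (dup): stack=[15,0,0] mem=[0,0,0,0]
After op 4 (STO M3): stack=[15,0] mem=[0,0,0,0]
After op 5 (dup): stack=[15,0,0] mem=[0,0,0,0]
After op 6 (/): stack=[15,0] mem=[0,0,0,0]
After op 7 (dup): stack=[15,0,0] mem=[0,0,0,0]
After op 8 (-): stack=[15,0] mem=[0,0,0,0]
After op 9 (STO M1): stack=[15] mem=[0,0,0,0]
After op 10 (dup): stack=[15,15] mem=[0,0,0,0]
After op 11 (swap): stack=[15,15] mem=[0,0,0,0]

Answer: [15, 15]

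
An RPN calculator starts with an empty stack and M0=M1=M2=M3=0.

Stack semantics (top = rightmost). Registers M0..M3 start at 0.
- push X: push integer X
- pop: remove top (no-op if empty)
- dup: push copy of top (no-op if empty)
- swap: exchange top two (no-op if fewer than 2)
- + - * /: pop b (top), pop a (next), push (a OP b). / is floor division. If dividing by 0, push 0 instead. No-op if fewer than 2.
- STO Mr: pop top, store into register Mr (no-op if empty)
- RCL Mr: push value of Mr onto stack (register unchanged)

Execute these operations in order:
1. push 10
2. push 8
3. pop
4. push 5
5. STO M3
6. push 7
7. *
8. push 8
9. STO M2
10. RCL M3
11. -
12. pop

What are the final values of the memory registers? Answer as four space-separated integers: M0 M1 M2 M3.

Answer: 0 0 8 5

Derivation:
After op 1 (push 10): stack=[10] mem=[0,0,0,0]
After op 2 (push 8): stack=[10,8] mem=[0,0,0,0]
After op 3 (pop): stack=[10] mem=[0,0,0,0]
After op 4 (push 5): stack=[10,5] mem=[0,0,0,0]
After op 5 (STO M3): stack=[10] mem=[0,0,0,5]
After op 6 (push 7): stack=[10,7] mem=[0,0,0,5]
After op 7 (*): stack=[70] mem=[0,0,0,5]
After op 8 (push 8): stack=[70,8] mem=[0,0,0,5]
After op 9 (STO M2): stack=[70] mem=[0,0,8,5]
After op 10 (RCL M3): stack=[70,5] mem=[0,0,8,5]
After op 11 (-): stack=[65] mem=[0,0,8,5]
After op 12 (pop): stack=[empty] mem=[0,0,8,5]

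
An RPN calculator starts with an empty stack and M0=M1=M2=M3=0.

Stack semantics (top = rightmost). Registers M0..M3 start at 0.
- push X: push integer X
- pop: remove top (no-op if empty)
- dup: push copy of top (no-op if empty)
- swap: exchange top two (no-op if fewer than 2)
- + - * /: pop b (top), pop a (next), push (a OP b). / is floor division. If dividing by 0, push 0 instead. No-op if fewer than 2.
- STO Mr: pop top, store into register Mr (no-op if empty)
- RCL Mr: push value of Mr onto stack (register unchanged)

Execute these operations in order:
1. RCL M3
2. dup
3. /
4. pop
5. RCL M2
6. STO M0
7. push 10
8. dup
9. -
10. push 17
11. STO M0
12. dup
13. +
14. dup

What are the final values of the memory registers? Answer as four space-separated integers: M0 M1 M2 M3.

Answer: 17 0 0 0

Derivation:
After op 1 (RCL M3): stack=[0] mem=[0,0,0,0]
After op 2 (dup): stack=[0,0] mem=[0,0,0,0]
After op 3 (/): stack=[0] mem=[0,0,0,0]
After op 4 (pop): stack=[empty] mem=[0,0,0,0]
After op 5 (RCL M2): stack=[0] mem=[0,0,0,0]
After op 6 (STO M0): stack=[empty] mem=[0,0,0,0]
After op 7 (push 10): stack=[10] mem=[0,0,0,0]
After op 8 (dup): stack=[10,10] mem=[0,0,0,0]
After op 9 (-): stack=[0] mem=[0,0,0,0]
After op 10 (push 17): stack=[0,17] mem=[0,0,0,0]
After op 11 (STO M0): stack=[0] mem=[17,0,0,0]
After op 12 (dup): stack=[0,0] mem=[17,0,0,0]
After op 13 (+): stack=[0] mem=[17,0,0,0]
After op 14 (dup): stack=[0,0] mem=[17,0,0,0]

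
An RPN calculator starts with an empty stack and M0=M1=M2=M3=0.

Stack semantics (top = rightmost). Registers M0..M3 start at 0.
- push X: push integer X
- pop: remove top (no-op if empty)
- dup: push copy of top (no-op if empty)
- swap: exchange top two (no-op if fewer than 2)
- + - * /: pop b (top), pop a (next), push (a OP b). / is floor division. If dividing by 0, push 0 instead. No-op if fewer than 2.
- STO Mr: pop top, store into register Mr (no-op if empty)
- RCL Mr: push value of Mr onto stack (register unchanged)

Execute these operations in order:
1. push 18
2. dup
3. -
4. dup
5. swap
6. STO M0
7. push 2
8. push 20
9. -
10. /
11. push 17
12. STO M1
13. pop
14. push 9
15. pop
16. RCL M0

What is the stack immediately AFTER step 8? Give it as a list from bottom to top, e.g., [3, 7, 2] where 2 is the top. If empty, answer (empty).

After op 1 (push 18): stack=[18] mem=[0,0,0,0]
After op 2 (dup): stack=[18,18] mem=[0,0,0,0]
After op 3 (-): stack=[0] mem=[0,0,0,0]
After op 4 (dup): stack=[0,0] mem=[0,0,0,0]
After op 5 (swap): stack=[0,0] mem=[0,0,0,0]
After op 6 (STO M0): stack=[0] mem=[0,0,0,0]
After op 7 (push 2): stack=[0,2] mem=[0,0,0,0]
After op 8 (push 20): stack=[0,2,20] mem=[0,0,0,0]

[0, 2, 20]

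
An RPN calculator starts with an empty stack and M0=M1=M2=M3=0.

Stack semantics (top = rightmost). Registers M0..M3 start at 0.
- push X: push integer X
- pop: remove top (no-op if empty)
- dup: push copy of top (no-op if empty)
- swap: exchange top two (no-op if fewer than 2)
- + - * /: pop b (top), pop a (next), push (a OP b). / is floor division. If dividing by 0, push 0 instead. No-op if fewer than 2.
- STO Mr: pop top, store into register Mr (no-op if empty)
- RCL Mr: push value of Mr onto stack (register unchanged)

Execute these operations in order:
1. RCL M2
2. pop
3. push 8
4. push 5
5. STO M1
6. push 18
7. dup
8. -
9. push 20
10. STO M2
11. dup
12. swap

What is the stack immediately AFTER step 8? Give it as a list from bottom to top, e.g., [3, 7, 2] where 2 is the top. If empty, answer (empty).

After op 1 (RCL M2): stack=[0] mem=[0,0,0,0]
After op 2 (pop): stack=[empty] mem=[0,0,0,0]
After op 3 (push 8): stack=[8] mem=[0,0,0,0]
After op 4 (push 5): stack=[8,5] mem=[0,0,0,0]
After op 5 (STO M1): stack=[8] mem=[0,5,0,0]
After op 6 (push 18): stack=[8,18] mem=[0,5,0,0]
After op 7 (dup): stack=[8,18,18] mem=[0,5,0,0]
After op 8 (-): stack=[8,0] mem=[0,5,0,0]

[8, 0]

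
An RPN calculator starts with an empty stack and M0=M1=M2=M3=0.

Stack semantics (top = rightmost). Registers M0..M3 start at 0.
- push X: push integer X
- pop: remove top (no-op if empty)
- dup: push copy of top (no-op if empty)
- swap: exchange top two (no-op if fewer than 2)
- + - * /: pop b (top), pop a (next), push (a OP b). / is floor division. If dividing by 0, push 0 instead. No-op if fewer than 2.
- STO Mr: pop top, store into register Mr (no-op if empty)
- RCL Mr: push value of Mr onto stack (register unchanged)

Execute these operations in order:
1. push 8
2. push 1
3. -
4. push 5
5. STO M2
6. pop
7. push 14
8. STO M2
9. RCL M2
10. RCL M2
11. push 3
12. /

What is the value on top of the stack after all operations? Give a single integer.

Answer: 4

Derivation:
After op 1 (push 8): stack=[8] mem=[0,0,0,0]
After op 2 (push 1): stack=[8,1] mem=[0,0,0,0]
After op 3 (-): stack=[7] mem=[0,0,0,0]
After op 4 (push 5): stack=[7,5] mem=[0,0,0,0]
After op 5 (STO M2): stack=[7] mem=[0,0,5,0]
After op 6 (pop): stack=[empty] mem=[0,0,5,0]
After op 7 (push 14): stack=[14] mem=[0,0,5,0]
After op 8 (STO M2): stack=[empty] mem=[0,0,14,0]
After op 9 (RCL M2): stack=[14] mem=[0,0,14,0]
After op 10 (RCL M2): stack=[14,14] mem=[0,0,14,0]
After op 11 (push 3): stack=[14,14,3] mem=[0,0,14,0]
After op 12 (/): stack=[14,4] mem=[0,0,14,0]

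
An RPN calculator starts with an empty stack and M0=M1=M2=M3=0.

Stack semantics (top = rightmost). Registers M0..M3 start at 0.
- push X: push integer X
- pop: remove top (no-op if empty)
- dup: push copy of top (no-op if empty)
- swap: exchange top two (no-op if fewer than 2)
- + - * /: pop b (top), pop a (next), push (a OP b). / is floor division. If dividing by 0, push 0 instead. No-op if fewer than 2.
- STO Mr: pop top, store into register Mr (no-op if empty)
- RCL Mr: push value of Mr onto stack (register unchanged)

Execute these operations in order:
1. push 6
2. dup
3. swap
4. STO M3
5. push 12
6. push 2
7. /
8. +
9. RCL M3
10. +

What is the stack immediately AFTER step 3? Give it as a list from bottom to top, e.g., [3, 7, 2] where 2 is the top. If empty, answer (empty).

After op 1 (push 6): stack=[6] mem=[0,0,0,0]
After op 2 (dup): stack=[6,6] mem=[0,0,0,0]
After op 3 (swap): stack=[6,6] mem=[0,0,0,0]

[6, 6]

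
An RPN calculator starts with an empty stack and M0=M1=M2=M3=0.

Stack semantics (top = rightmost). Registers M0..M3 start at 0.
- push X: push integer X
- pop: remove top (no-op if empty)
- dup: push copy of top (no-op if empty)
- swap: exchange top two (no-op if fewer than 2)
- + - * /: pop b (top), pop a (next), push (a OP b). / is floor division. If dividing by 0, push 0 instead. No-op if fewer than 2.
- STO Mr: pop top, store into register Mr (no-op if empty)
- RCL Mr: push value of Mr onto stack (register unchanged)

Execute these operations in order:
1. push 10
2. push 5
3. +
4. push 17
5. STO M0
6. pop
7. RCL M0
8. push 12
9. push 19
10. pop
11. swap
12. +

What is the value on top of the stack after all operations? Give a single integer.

Answer: 29

Derivation:
After op 1 (push 10): stack=[10] mem=[0,0,0,0]
After op 2 (push 5): stack=[10,5] mem=[0,0,0,0]
After op 3 (+): stack=[15] mem=[0,0,0,0]
After op 4 (push 17): stack=[15,17] mem=[0,0,0,0]
After op 5 (STO M0): stack=[15] mem=[17,0,0,0]
After op 6 (pop): stack=[empty] mem=[17,0,0,0]
After op 7 (RCL M0): stack=[17] mem=[17,0,0,0]
After op 8 (push 12): stack=[17,12] mem=[17,0,0,0]
After op 9 (push 19): stack=[17,12,19] mem=[17,0,0,0]
After op 10 (pop): stack=[17,12] mem=[17,0,0,0]
After op 11 (swap): stack=[12,17] mem=[17,0,0,0]
After op 12 (+): stack=[29] mem=[17,0,0,0]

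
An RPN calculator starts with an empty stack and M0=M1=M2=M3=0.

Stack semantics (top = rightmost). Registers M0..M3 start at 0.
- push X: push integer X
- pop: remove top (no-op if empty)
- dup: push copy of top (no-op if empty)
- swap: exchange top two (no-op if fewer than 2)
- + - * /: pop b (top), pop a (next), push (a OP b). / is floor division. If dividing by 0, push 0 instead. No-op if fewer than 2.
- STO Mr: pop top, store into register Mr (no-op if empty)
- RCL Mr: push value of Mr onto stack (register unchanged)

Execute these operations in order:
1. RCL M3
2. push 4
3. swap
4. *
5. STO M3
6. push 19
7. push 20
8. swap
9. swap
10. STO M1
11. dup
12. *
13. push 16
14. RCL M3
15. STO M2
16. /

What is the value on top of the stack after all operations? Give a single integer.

After op 1 (RCL M3): stack=[0] mem=[0,0,0,0]
After op 2 (push 4): stack=[0,4] mem=[0,0,0,0]
After op 3 (swap): stack=[4,0] mem=[0,0,0,0]
After op 4 (*): stack=[0] mem=[0,0,0,0]
After op 5 (STO M3): stack=[empty] mem=[0,0,0,0]
After op 6 (push 19): stack=[19] mem=[0,0,0,0]
After op 7 (push 20): stack=[19,20] mem=[0,0,0,0]
After op 8 (swap): stack=[20,19] mem=[0,0,0,0]
After op 9 (swap): stack=[19,20] mem=[0,0,0,0]
After op 10 (STO M1): stack=[19] mem=[0,20,0,0]
After op 11 (dup): stack=[19,19] mem=[0,20,0,0]
After op 12 (*): stack=[361] mem=[0,20,0,0]
After op 13 (push 16): stack=[361,16] mem=[0,20,0,0]
After op 14 (RCL M3): stack=[361,16,0] mem=[0,20,0,0]
After op 15 (STO M2): stack=[361,16] mem=[0,20,0,0]
After op 16 (/): stack=[22] mem=[0,20,0,0]

Answer: 22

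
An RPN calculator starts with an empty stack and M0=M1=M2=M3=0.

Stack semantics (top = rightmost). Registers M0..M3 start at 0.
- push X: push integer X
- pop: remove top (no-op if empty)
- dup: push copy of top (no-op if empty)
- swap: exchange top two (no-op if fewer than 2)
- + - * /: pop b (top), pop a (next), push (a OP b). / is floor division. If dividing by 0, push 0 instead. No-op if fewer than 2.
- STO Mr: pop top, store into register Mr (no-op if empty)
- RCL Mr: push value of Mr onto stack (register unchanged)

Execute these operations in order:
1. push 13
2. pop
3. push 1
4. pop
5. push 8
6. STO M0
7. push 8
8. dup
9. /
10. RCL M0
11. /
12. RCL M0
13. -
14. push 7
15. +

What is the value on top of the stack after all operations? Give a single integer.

Answer: -1

Derivation:
After op 1 (push 13): stack=[13] mem=[0,0,0,0]
After op 2 (pop): stack=[empty] mem=[0,0,0,0]
After op 3 (push 1): stack=[1] mem=[0,0,0,0]
After op 4 (pop): stack=[empty] mem=[0,0,0,0]
After op 5 (push 8): stack=[8] mem=[0,0,0,0]
After op 6 (STO M0): stack=[empty] mem=[8,0,0,0]
After op 7 (push 8): stack=[8] mem=[8,0,0,0]
After op 8 (dup): stack=[8,8] mem=[8,0,0,0]
After op 9 (/): stack=[1] mem=[8,0,0,0]
After op 10 (RCL M0): stack=[1,8] mem=[8,0,0,0]
After op 11 (/): stack=[0] mem=[8,0,0,0]
After op 12 (RCL M0): stack=[0,8] mem=[8,0,0,0]
After op 13 (-): stack=[-8] mem=[8,0,0,0]
After op 14 (push 7): stack=[-8,7] mem=[8,0,0,0]
After op 15 (+): stack=[-1] mem=[8,0,0,0]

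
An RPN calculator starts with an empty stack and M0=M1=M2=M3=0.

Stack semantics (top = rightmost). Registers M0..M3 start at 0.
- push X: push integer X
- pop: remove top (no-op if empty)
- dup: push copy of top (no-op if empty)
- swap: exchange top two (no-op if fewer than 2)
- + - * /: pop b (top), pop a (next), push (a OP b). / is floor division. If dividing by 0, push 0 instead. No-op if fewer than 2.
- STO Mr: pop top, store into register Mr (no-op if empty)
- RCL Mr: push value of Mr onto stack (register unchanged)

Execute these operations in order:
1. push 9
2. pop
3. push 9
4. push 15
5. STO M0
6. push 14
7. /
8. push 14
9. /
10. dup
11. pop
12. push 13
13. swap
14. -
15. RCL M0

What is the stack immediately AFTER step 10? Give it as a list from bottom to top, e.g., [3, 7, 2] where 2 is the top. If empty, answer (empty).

After op 1 (push 9): stack=[9] mem=[0,0,0,0]
After op 2 (pop): stack=[empty] mem=[0,0,0,0]
After op 3 (push 9): stack=[9] mem=[0,0,0,0]
After op 4 (push 15): stack=[9,15] mem=[0,0,0,0]
After op 5 (STO M0): stack=[9] mem=[15,0,0,0]
After op 6 (push 14): stack=[9,14] mem=[15,0,0,0]
After op 7 (/): stack=[0] mem=[15,0,0,0]
After op 8 (push 14): stack=[0,14] mem=[15,0,0,0]
After op 9 (/): stack=[0] mem=[15,0,0,0]
After op 10 (dup): stack=[0,0] mem=[15,0,0,0]

[0, 0]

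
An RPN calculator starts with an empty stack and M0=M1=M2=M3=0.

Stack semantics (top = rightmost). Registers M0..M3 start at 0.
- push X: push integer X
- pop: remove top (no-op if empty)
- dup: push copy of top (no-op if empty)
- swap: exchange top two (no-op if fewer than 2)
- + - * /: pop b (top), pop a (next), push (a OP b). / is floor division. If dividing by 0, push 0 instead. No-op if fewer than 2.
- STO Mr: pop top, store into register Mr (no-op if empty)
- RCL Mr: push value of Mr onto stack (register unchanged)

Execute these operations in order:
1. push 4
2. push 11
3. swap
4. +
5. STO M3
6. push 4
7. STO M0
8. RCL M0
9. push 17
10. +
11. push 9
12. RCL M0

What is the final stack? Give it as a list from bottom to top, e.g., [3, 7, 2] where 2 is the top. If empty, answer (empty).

After op 1 (push 4): stack=[4] mem=[0,0,0,0]
After op 2 (push 11): stack=[4,11] mem=[0,0,0,0]
After op 3 (swap): stack=[11,4] mem=[0,0,0,0]
After op 4 (+): stack=[15] mem=[0,0,0,0]
After op 5 (STO M3): stack=[empty] mem=[0,0,0,15]
After op 6 (push 4): stack=[4] mem=[0,0,0,15]
After op 7 (STO M0): stack=[empty] mem=[4,0,0,15]
After op 8 (RCL M0): stack=[4] mem=[4,0,0,15]
After op 9 (push 17): stack=[4,17] mem=[4,0,0,15]
After op 10 (+): stack=[21] mem=[4,0,0,15]
After op 11 (push 9): stack=[21,9] mem=[4,0,0,15]
After op 12 (RCL M0): stack=[21,9,4] mem=[4,0,0,15]

Answer: [21, 9, 4]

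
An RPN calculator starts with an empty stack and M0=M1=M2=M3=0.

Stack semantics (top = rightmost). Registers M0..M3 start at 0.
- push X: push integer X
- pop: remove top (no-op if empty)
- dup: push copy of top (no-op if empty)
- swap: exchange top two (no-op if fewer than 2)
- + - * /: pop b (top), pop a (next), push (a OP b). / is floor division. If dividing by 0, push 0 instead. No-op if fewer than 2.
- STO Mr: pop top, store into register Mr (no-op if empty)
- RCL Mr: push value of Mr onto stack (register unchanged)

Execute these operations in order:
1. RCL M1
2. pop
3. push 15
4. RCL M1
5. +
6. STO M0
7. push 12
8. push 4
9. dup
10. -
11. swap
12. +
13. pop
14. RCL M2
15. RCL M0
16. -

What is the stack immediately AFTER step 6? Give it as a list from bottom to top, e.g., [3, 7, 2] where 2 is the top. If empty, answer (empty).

After op 1 (RCL M1): stack=[0] mem=[0,0,0,0]
After op 2 (pop): stack=[empty] mem=[0,0,0,0]
After op 3 (push 15): stack=[15] mem=[0,0,0,0]
After op 4 (RCL M1): stack=[15,0] mem=[0,0,0,0]
After op 5 (+): stack=[15] mem=[0,0,0,0]
After op 6 (STO M0): stack=[empty] mem=[15,0,0,0]

(empty)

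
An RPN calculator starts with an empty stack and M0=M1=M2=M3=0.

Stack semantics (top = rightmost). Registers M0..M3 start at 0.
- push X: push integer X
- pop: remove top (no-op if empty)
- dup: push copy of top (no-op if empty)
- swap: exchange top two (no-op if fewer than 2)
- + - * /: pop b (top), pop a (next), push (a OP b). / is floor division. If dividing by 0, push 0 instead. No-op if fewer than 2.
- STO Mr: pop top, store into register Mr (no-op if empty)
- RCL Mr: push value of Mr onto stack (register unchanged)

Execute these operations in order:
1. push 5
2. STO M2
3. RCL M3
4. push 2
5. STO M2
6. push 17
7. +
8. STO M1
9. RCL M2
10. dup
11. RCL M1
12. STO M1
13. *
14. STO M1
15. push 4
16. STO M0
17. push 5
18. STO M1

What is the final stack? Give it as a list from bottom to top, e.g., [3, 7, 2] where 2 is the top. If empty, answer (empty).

Answer: (empty)

Derivation:
After op 1 (push 5): stack=[5] mem=[0,0,0,0]
After op 2 (STO M2): stack=[empty] mem=[0,0,5,0]
After op 3 (RCL M3): stack=[0] mem=[0,0,5,0]
After op 4 (push 2): stack=[0,2] mem=[0,0,5,0]
After op 5 (STO M2): stack=[0] mem=[0,0,2,0]
After op 6 (push 17): stack=[0,17] mem=[0,0,2,0]
After op 7 (+): stack=[17] mem=[0,0,2,0]
After op 8 (STO M1): stack=[empty] mem=[0,17,2,0]
After op 9 (RCL M2): stack=[2] mem=[0,17,2,0]
After op 10 (dup): stack=[2,2] mem=[0,17,2,0]
After op 11 (RCL M1): stack=[2,2,17] mem=[0,17,2,0]
After op 12 (STO M1): stack=[2,2] mem=[0,17,2,0]
After op 13 (*): stack=[4] mem=[0,17,2,0]
After op 14 (STO M1): stack=[empty] mem=[0,4,2,0]
After op 15 (push 4): stack=[4] mem=[0,4,2,0]
After op 16 (STO M0): stack=[empty] mem=[4,4,2,0]
After op 17 (push 5): stack=[5] mem=[4,4,2,0]
After op 18 (STO M1): stack=[empty] mem=[4,5,2,0]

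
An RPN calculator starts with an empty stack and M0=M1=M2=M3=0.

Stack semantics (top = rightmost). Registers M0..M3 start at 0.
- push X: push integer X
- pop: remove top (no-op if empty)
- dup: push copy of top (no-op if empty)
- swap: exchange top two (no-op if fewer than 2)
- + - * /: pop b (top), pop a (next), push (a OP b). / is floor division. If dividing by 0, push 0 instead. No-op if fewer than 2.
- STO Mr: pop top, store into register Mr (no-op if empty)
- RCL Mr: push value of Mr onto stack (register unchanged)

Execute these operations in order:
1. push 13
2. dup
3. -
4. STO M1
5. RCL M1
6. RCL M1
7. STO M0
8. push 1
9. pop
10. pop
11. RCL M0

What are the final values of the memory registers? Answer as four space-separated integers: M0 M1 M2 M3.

After op 1 (push 13): stack=[13] mem=[0,0,0,0]
After op 2 (dup): stack=[13,13] mem=[0,0,0,0]
After op 3 (-): stack=[0] mem=[0,0,0,0]
After op 4 (STO M1): stack=[empty] mem=[0,0,0,0]
After op 5 (RCL M1): stack=[0] mem=[0,0,0,0]
After op 6 (RCL M1): stack=[0,0] mem=[0,0,0,0]
After op 7 (STO M0): stack=[0] mem=[0,0,0,0]
After op 8 (push 1): stack=[0,1] mem=[0,0,0,0]
After op 9 (pop): stack=[0] mem=[0,0,0,0]
After op 10 (pop): stack=[empty] mem=[0,0,0,0]
After op 11 (RCL M0): stack=[0] mem=[0,0,0,0]

Answer: 0 0 0 0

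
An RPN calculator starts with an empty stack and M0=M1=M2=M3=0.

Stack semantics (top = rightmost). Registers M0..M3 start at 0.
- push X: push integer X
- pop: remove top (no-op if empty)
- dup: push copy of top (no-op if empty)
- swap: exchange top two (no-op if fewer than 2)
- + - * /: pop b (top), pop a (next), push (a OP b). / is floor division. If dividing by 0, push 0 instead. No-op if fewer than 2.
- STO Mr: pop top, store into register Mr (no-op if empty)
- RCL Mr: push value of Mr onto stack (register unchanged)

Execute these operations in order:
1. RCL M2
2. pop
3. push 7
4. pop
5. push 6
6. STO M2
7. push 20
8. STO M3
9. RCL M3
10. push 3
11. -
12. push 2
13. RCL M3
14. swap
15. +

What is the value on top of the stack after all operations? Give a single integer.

After op 1 (RCL M2): stack=[0] mem=[0,0,0,0]
After op 2 (pop): stack=[empty] mem=[0,0,0,0]
After op 3 (push 7): stack=[7] mem=[0,0,0,0]
After op 4 (pop): stack=[empty] mem=[0,0,0,0]
After op 5 (push 6): stack=[6] mem=[0,0,0,0]
After op 6 (STO M2): stack=[empty] mem=[0,0,6,0]
After op 7 (push 20): stack=[20] mem=[0,0,6,0]
After op 8 (STO M3): stack=[empty] mem=[0,0,6,20]
After op 9 (RCL M3): stack=[20] mem=[0,0,6,20]
After op 10 (push 3): stack=[20,3] mem=[0,0,6,20]
After op 11 (-): stack=[17] mem=[0,0,6,20]
After op 12 (push 2): stack=[17,2] mem=[0,0,6,20]
After op 13 (RCL M3): stack=[17,2,20] mem=[0,0,6,20]
After op 14 (swap): stack=[17,20,2] mem=[0,0,6,20]
After op 15 (+): stack=[17,22] mem=[0,0,6,20]

Answer: 22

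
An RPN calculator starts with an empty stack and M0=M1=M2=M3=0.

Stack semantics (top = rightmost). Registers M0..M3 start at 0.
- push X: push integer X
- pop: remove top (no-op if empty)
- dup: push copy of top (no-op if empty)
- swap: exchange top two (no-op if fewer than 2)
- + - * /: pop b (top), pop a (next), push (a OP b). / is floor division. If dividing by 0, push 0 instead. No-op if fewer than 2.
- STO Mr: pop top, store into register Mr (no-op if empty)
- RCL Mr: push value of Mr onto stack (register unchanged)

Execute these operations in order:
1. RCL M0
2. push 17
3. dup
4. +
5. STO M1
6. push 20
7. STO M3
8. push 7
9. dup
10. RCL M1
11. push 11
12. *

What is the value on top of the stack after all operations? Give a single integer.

Answer: 374

Derivation:
After op 1 (RCL M0): stack=[0] mem=[0,0,0,0]
After op 2 (push 17): stack=[0,17] mem=[0,0,0,0]
After op 3 (dup): stack=[0,17,17] mem=[0,0,0,0]
After op 4 (+): stack=[0,34] mem=[0,0,0,0]
After op 5 (STO M1): stack=[0] mem=[0,34,0,0]
After op 6 (push 20): stack=[0,20] mem=[0,34,0,0]
After op 7 (STO M3): stack=[0] mem=[0,34,0,20]
After op 8 (push 7): stack=[0,7] mem=[0,34,0,20]
After op 9 (dup): stack=[0,7,7] mem=[0,34,0,20]
After op 10 (RCL M1): stack=[0,7,7,34] mem=[0,34,0,20]
After op 11 (push 11): stack=[0,7,7,34,11] mem=[0,34,0,20]
After op 12 (*): stack=[0,7,7,374] mem=[0,34,0,20]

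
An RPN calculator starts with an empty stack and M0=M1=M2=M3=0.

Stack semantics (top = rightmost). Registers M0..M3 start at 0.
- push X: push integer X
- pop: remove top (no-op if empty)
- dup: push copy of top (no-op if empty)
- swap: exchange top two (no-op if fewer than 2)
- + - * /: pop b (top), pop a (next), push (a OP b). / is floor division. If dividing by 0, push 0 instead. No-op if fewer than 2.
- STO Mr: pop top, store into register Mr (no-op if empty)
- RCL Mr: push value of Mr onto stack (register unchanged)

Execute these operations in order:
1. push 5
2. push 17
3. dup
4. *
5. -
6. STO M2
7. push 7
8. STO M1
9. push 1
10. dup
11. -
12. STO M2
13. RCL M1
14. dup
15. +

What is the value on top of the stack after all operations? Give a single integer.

After op 1 (push 5): stack=[5] mem=[0,0,0,0]
After op 2 (push 17): stack=[5,17] mem=[0,0,0,0]
After op 3 (dup): stack=[5,17,17] mem=[0,0,0,0]
After op 4 (*): stack=[5,289] mem=[0,0,0,0]
After op 5 (-): stack=[-284] mem=[0,0,0,0]
After op 6 (STO M2): stack=[empty] mem=[0,0,-284,0]
After op 7 (push 7): stack=[7] mem=[0,0,-284,0]
After op 8 (STO M1): stack=[empty] mem=[0,7,-284,0]
After op 9 (push 1): stack=[1] mem=[0,7,-284,0]
After op 10 (dup): stack=[1,1] mem=[0,7,-284,0]
After op 11 (-): stack=[0] mem=[0,7,-284,0]
After op 12 (STO M2): stack=[empty] mem=[0,7,0,0]
After op 13 (RCL M1): stack=[7] mem=[0,7,0,0]
After op 14 (dup): stack=[7,7] mem=[0,7,0,0]
After op 15 (+): stack=[14] mem=[0,7,0,0]

Answer: 14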